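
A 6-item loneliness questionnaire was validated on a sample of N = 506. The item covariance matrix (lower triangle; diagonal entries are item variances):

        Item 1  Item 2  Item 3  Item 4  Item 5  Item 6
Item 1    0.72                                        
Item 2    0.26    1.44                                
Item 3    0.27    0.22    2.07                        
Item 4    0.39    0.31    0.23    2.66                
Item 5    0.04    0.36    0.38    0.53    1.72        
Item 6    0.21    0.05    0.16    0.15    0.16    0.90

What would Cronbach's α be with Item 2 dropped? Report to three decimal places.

Remaining items: Item 1, Item 3, Item 4, Item 5, Item 6 (k = 5).
Σσᵢ² = 0.72 + 2.07 + 2.66 + 1.72 + 0.90 = 8.07
σ²_T = 8.07 + 2 × 2.52 = 13.11
α (item deleted) = (5/4)·(1 − 8.07/13.11) = 0.481

α = 0.481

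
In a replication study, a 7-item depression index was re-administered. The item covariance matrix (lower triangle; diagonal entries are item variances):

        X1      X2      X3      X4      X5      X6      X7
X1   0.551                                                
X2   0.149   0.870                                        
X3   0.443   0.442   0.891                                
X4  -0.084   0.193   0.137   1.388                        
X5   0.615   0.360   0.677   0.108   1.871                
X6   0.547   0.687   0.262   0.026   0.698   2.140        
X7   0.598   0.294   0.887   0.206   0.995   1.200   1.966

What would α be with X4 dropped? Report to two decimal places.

α = 0.82

Remaining items: X1, X2, X3, X5, X6, X7 (k = 6).
Σσ²ᵢ = 0.551 + 0.870 + 0.891 + 1.871 + 2.140 + 1.966 = 8.289
Var(T) = 8.289 + 2 × 8.854 = 25.997
α (item deleted) = (6/5)·(1 − 8.289/25.997) = 0.82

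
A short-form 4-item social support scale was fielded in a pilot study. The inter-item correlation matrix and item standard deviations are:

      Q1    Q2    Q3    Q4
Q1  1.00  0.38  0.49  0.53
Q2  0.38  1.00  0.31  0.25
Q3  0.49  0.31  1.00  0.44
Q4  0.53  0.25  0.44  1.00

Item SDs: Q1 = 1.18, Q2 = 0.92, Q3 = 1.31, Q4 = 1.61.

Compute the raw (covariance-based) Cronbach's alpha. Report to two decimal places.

Σσ²ᵢ = 1.18² + 0.92² + 1.31² + 1.61² = 6.5470
Covariances σ_ij = r_ij · s_i · s_j:
  σ(Q1,Q2) = 0.38 × 1.18 × 0.92 = 0.4125
  σ(Q1,Q3) = 0.49 × 1.18 × 1.31 = 0.7574
  σ(Q1,Q4) = 0.53 × 1.18 × 1.61 = 1.0069
  σ(Q2,Q3) = 0.31 × 0.92 × 1.31 = 0.3736
  σ(Q2,Q4) = 0.25 × 0.92 × 1.61 = 0.3703
  σ(Q3,Q4) = 0.44 × 1.31 × 1.61 = 0.9280
σ²_T = Σσ²ᵢ + 2·Σσ_ij = 6.5470 + 2 × 3.8487 = 14.2444
α = (4/3)·(1 − 6.5470/14.2444) = 0.72

Cronbach's alpha = 0.72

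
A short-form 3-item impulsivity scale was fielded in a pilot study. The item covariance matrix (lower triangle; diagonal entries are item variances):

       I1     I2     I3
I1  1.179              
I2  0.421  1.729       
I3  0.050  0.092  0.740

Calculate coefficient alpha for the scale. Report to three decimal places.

Σσ²ᵢ = 1.179 + 1.729 + 0.740 = 3.648
Σ_{i<j} σ_ij = 0.563
Var(T) = 3.648 + 2 × 0.563 = 4.774
α = (k/(k−1))·(1 − Σσ²ᵢ/Var(T)) = (3/2)·(1 − 3.648/4.774) = 0.354

coefficient alpha = 0.354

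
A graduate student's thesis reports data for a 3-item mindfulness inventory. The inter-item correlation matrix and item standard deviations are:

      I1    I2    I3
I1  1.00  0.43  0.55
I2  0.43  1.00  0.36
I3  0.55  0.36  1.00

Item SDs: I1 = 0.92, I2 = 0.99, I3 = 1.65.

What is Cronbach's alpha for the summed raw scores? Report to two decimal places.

α = 0.67

Σσ²ᵢ = 0.92² + 0.99² + 1.65² = 4.5490
Covariances σ_ij = r_ij · s_i · s_j:
  σ(I1,I2) = 0.43 × 0.92 × 0.99 = 0.3916
  σ(I1,I3) = 0.55 × 0.92 × 1.65 = 0.8349
  σ(I2,I3) = 0.36 × 0.99 × 1.65 = 0.5881
σ²_T = Σσ²ᵢ + 2·Σσ_ij = 4.5490 + 2 × 1.8146 = 8.1782
α = (3/2)·(1 − 4.5490/8.1782) = 0.67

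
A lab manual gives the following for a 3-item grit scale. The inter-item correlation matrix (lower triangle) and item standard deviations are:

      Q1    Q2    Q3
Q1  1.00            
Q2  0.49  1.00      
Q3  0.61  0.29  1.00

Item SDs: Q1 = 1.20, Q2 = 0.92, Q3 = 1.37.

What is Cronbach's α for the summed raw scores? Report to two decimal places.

Σσ²ᵢ = 1.20² + 0.92² + 1.37² = 4.1633
Covariances σ_ij = r_ij · s_i · s_j:
  σ(Q1,Q2) = 0.49 × 1.20 × 0.92 = 0.5410
  σ(Q1,Q3) = 0.61 × 1.20 × 1.37 = 1.0028
  σ(Q2,Q3) = 0.29 × 0.92 × 1.37 = 0.3655
σ²_T = Σσ²ᵢ + 2·Σσ_ij = 4.1633 + 2 × 1.9093 = 7.9819
α = (3/2)·(1 − 4.1633/7.9819) = 0.72

α = 0.72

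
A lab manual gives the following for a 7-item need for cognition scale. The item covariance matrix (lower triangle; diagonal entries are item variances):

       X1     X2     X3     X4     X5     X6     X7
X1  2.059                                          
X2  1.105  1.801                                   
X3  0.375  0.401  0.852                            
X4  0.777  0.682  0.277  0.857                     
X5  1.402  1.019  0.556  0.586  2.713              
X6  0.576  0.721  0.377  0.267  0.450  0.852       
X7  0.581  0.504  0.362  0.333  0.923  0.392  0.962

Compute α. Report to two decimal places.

α = 0.83

sum of item variances = 2.059 + 1.801 + 0.852 + 0.857 + 2.713 + 0.852 + 0.962 = 10.096
Sum of the distinct covariances = 12.666
Var(T) = 10.096 + 2 × 12.666 = 35.428
α = (k/(k−1))·(1 − sum of item variances/Var(T)) = (7/6)·(1 − 10.096/35.428) = 0.83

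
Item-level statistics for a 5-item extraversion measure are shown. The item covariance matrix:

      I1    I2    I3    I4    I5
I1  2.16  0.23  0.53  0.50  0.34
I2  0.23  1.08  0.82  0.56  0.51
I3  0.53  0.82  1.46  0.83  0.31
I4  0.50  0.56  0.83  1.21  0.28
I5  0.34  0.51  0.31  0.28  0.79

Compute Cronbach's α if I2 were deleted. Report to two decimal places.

Remaining items: I1, I3, I4, I5 (k = 4).
ΣVar(i) = 2.16 + 1.46 + 1.21 + 0.79 = 5.62
σ²_total = 5.62 + 2 × 2.79 = 11.20
α (item deleted) = (4/3)·(1 − 5.62/11.20) = 0.66

α = 0.66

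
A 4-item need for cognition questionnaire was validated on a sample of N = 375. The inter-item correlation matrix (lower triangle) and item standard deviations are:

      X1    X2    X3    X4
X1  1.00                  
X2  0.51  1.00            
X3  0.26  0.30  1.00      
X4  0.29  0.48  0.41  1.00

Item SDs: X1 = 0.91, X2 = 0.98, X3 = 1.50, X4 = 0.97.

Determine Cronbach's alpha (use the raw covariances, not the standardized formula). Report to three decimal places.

α = 0.676

Σσ²ᵢ = 0.91² + 0.98² + 1.50² + 0.97² = 4.9794
Covariances σ_ij = r_ij · s_i · s_j:
  σ(X1,X2) = 0.51 × 0.91 × 0.98 = 0.4548
  σ(X1,X3) = 0.26 × 0.91 × 1.50 = 0.3549
  σ(X1,X4) = 0.29 × 0.91 × 0.97 = 0.2560
  σ(X2,X3) = 0.30 × 0.98 × 1.50 = 0.4410
  σ(X2,X4) = 0.48 × 0.98 × 0.97 = 0.4563
  σ(X3,X4) = 0.41 × 1.50 × 0.97 = 0.5966
σ²_T = Σσ²ᵢ + 2·Σσ_ij = 4.9794 + 2 × 2.5596 = 10.0986
α = (4/3)·(1 − 4.9794/10.0986) = 0.676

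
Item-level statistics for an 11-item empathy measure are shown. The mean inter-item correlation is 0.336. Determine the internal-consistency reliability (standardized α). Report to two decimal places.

α = 0.85

Standardized α = k·r̄ / (1 + (k−1)·r̄) = 11 × 0.336 / (1 + 10 × 0.336)
  = 3.6960 / 4.3600 = 0.85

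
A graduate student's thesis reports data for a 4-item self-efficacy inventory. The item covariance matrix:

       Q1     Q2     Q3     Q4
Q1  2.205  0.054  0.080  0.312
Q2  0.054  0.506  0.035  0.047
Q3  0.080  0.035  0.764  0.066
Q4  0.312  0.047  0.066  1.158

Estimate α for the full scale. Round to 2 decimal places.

Σσ²ᵢ = 2.205 + 0.506 + 0.764 + 1.158 = 4.633
Sum of off-diagonal covariances = 0.594
Var(T) = 4.633 + 2 × 0.594 = 5.821
α = (k/(k−1))·(1 − Σσ²ᵢ/Var(T)) = (4/3)·(1 − 4.633/5.821) = 0.27

α = 0.27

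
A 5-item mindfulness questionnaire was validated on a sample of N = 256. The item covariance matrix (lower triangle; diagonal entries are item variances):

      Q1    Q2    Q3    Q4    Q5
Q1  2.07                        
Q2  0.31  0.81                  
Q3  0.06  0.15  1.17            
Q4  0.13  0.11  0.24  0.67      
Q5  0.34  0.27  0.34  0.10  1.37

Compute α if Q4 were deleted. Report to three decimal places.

α = 0.469

Remaining items: Q1, Q2, Q3, Q5 (k = 4).
sum of item variances = 2.07 + 0.81 + 1.17 + 1.37 = 5.42
Var(T) = 5.42 + 2 × 1.47 = 8.36
α (item deleted) = (4/3)·(1 − 5.42/8.36) = 0.469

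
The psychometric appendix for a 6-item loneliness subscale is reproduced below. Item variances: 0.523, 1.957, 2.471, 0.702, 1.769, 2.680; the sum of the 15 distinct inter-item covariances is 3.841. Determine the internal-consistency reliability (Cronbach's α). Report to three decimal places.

Σσᵢ² = 0.523 + 1.957 + 2.471 + 0.702 + 1.769 + 2.680 = 10.102
Sum of distinct covariances = 3.841
total variance = Σσᵢ² + 2·Σcov = 10.102 + 2 × 3.841 = 17.784
α = (6/5)·(1 − 10.102/17.784) = 0.518

α = 0.518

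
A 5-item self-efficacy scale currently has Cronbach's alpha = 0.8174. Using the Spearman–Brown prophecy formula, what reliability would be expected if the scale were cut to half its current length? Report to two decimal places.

Length factor m = 1/2
α' = m·α / (1 − (1−m)·α)
   = 1/2 × 0.8174 / (1 − (1 − 1/2) × 0.8174)
   = 0.4087 / 0.5913 = 0.69

predicted reliability = 0.69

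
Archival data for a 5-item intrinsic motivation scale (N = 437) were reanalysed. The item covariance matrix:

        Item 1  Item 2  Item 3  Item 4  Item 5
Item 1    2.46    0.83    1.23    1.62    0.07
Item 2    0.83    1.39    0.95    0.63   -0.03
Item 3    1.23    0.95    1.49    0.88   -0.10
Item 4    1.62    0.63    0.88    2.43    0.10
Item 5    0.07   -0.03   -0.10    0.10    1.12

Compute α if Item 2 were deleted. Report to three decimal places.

Remaining items: Item 1, Item 3, Item 4, Item 5 (k = 4).
Σσ²ᵢ = 2.46 + 1.49 + 2.43 + 1.12 = 7.50
σ²_T = 7.50 + 2 × 3.80 = 15.10
α (item deleted) = (4/3)·(1 − 7.50/15.10) = 0.671

α = 0.671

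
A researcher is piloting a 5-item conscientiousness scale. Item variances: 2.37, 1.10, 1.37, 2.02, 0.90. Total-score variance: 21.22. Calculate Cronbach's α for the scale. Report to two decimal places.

Σσᵢ² = 2.37 + 1.10 + 1.37 + 2.02 + 0.90 = 7.76
α = (k/(k−1))·(1 − Σσᵢ²/total variance) = (5/4)·(1 − 7.76/21.22) = 0.79

Cronbach's α = 0.79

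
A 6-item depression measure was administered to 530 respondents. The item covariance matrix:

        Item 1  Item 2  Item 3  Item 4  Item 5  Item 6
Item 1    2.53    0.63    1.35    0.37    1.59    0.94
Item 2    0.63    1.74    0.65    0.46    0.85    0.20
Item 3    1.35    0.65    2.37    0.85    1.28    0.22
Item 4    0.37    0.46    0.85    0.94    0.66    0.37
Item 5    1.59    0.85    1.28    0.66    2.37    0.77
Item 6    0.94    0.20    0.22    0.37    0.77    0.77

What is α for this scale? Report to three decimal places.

α = 0.811

ΣVar(i) = 2.53 + 1.74 + 2.37 + 0.94 + 2.37 + 0.77 = 10.72
Σ_{i<j} σ_ij = 11.19
total variance = 10.72 + 2 × 11.19 = 33.10
α = (k/(k−1))·(1 − ΣVar(i)/total variance) = (6/5)·(1 − 10.72/33.10) = 0.811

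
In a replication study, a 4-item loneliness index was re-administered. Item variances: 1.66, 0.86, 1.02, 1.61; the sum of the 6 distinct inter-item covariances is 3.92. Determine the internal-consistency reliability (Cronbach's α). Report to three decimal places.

α = 0.805

sum of item variances = 1.66 + 0.86 + 1.02 + 1.61 = 5.15
Sum of distinct covariances = 3.92
total variance = sum of item variances + 2·Σcov = 5.15 + 2 × 3.92 = 12.99
α = (4/3)·(1 − 5.15/12.99) = 0.805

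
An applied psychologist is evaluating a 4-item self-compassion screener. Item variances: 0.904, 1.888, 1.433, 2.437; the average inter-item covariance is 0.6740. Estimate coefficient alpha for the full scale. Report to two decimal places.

coefficient alpha = 0.73

Σσ²ᵢ = 0.904 + 1.888 + 1.433 + 2.437 = 6.662
Sum of the 6 distinct covariances = 6 × 0.6740 = 4.0440
σ²_T = Σσ²ᵢ + 2·Σcov = 6.662 + 2 × 4.0440 = 14.7500
α = (4/3)·(1 − 6.662/14.7500) = 0.73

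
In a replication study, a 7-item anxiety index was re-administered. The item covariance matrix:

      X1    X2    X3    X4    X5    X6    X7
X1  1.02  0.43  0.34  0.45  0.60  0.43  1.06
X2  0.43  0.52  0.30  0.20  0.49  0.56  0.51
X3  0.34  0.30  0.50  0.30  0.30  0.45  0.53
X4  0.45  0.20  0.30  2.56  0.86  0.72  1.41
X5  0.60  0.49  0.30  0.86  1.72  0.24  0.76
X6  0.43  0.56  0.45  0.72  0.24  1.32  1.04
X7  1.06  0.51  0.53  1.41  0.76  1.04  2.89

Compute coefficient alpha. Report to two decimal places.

α = 0.81

Σσᵢ² = 1.02 + 0.52 + 0.50 + 2.56 + 1.72 + 1.32 + 2.89 = 10.53
Sum of the distinct covariances = 11.98
total variance = 10.53 + 2 × 11.98 = 34.49
α = (k/(k−1))·(1 − Σσᵢ²/total variance) = (7/6)·(1 − 10.53/34.49) = 0.81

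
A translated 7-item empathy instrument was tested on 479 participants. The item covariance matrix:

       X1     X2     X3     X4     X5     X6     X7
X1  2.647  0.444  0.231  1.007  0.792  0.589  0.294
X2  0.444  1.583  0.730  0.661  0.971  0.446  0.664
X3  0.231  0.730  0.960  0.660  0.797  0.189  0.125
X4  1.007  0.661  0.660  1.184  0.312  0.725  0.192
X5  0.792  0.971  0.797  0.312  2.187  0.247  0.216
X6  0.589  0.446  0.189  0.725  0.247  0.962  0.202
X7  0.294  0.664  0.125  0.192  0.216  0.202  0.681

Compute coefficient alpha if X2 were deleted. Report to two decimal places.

Remaining items: X1, X3, X4, X5, X6, X7 (k = 6).
sum of item variances = 2.647 + 0.960 + 1.184 + 2.187 + 0.962 + 0.681 = 8.621
Var(T) = 8.621 + 2 × 6.578 = 21.777
α (item deleted) = (6/5)·(1 − 8.621/21.777) = 0.72

α = 0.72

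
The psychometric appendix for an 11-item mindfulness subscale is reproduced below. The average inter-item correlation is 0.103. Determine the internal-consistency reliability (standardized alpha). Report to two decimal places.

Standardized α = k·r̄ / (1 + (k−1)·r̄) = 11 × 0.103 / (1 + 10 × 0.103)
  = 1.1330 / 2.0300 = 0.56

α = 0.56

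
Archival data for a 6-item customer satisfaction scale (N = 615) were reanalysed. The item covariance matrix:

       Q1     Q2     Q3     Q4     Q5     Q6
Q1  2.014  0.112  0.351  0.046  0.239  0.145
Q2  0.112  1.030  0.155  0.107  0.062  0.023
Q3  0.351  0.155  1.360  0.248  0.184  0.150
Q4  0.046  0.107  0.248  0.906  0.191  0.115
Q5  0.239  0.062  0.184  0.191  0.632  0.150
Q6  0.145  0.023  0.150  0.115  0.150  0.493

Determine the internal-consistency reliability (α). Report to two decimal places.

sum of item variances = 2.014 + 1.030 + 1.360 + 0.906 + 0.632 + 0.493 = 6.435
Σ_{i<j} σ_ij = 2.278
total variance = 6.435 + 2 × 2.278 = 10.991
α = (k/(k−1))·(1 − sum of item variances/total variance) = (6/5)·(1 − 6.435/10.991) = 0.50

α = 0.50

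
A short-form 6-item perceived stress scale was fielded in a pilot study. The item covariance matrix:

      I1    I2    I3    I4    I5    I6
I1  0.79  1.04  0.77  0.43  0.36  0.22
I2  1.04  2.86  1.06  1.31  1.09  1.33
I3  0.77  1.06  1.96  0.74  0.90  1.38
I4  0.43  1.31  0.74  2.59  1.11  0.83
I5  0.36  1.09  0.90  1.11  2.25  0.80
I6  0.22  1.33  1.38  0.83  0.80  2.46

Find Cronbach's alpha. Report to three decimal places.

Cronbach's alpha = 0.809

ΣVar(i) = 0.79 + 2.86 + 1.96 + 2.59 + 2.25 + 2.46 = 12.91
Σ_{i<j} σ_ij = 13.37
σ²_T = 12.91 + 2 × 13.37 = 39.65
α = (k/(k−1))·(1 − ΣVar(i)/σ²_T) = (6/5)·(1 − 12.91/39.65) = 0.809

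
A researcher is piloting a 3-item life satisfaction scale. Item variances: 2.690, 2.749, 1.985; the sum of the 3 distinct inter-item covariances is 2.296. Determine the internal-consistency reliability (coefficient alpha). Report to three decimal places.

sum of item variances = 2.690 + 2.749 + 1.985 = 7.424
Sum of distinct covariances = 2.296
Var(T) = sum of item variances + 2·Σcov = 7.424 + 2 × 2.296 = 12.016
α = (3/2)·(1 − 7.424/12.016) = 0.573

coefficient alpha = 0.573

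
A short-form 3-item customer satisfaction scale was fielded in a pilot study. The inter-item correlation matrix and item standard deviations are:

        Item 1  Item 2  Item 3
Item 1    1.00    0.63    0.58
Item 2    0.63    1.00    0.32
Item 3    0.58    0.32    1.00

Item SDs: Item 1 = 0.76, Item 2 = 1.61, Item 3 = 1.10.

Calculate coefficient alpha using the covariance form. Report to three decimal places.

coefficient alpha = 0.681

Σσ²ᵢ = 0.76² + 1.61² + 1.10² = 4.3797
Covariances σ_ij = r_ij · s_i · s_j:
  σ(Item 1,Item 2) = 0.63 × 0.76 × 1.61 = 0.7709
  σ(Item 1,Item 3) = 0.58 × 0.76 × 1.10 = 0.4849
  σ(Item 2,Item 3) = 0.32 × 1.61 × 1.10 = 0.5667
σ²_T = Σσ²ᵢ + 2·Σσ_ij = 4.3797 + 2 × 1.8225 = 8.0247
α = (3/2)·(1 − 4.3797/8.0247) = 0.681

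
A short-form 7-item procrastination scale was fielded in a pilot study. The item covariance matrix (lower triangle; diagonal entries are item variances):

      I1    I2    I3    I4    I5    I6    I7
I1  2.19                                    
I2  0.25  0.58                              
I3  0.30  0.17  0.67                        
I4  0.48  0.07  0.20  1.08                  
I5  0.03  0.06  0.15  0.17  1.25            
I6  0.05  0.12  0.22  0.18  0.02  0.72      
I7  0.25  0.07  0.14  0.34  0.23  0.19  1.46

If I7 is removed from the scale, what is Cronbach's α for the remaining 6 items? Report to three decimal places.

Cronbach's α = 0.519

Remaining items: I1, I2, I3, I4, I5, I6 (k = 6).
Σσ²ᵢ = 2.19 + 0.58 + 0.67 + 1.08 + 1.25 + 0.72 = 6.49
total variance = 6.49 + 2 × 2.47 = 11.43
α (item deleted) = (6/5)·(1 − 6.49/11.43) = 0.519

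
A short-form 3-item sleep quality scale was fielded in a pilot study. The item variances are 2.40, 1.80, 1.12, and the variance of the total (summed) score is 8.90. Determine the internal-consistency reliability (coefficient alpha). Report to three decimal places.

α = 0.603

sum of item variances = 2.40 + 1.80 + 1.12 = 5.32
α = (k/(k−1))·(1 − sum of item variances/σ²_total) = (3/2)·(1 − 5.32/8.90) = 0.603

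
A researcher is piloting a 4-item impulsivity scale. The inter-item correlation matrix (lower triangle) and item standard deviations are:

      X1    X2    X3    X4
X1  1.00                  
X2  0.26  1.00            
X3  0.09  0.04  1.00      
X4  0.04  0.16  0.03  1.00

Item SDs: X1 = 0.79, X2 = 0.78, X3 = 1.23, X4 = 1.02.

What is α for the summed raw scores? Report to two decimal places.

Σσ²ᵢ = 0.79² + 0.78² + 1.23² + 1.02² = 3.7858
Covariances σ_ij = r_ij · s_i · s_j:
  σ(X1,X2) = 0.26 × 0.79 × 0.78 = 0.1602
  σ(X1,X3) = 0.09 × 0.79 × 1.23 = 0.0875
  σ(X1,X4) = 0.04 × 0.79 × 1.02 = 0.0322
  σ(X2,X3) = 0.04 × 0.78 × 1.23 = 0.0384
  σ(X2,X4) = 0.16 × 0.78 × 1.02 = 0.1273
  σ(X3,X4) = 0.03 × 1.23 × 1.02 = 0.0376
σ²_T = Σσ²ᵢ + 2·Σσ_ij = 3.7858 + 2 × 0.4832 = 4.7522
α = (4/3)·(1 − 3.7858/4.7522) = 0.27

α = 0.27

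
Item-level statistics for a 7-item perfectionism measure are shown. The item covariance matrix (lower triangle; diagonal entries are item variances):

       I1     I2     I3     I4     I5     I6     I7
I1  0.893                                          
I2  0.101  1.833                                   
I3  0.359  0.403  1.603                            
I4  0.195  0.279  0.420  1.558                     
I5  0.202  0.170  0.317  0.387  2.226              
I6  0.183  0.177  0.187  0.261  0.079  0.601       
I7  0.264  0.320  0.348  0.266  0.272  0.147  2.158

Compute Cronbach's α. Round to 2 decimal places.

Σσᵢ² = 0.893 + 1.833 + 1.603 + 1.558 + 2.226 + 0.601 + 2.158 = 10.872
Σ_{i<j} σ_ij = 5.337
Var(T) = 10.872 + 2 × 5.337 = 21.546
α = (k/(k−1))·(1 − Σσᵢ²/Var(T)) = (7/6)·(1 − 10.872/21.546) = 0.58

Cronbach's α = 0.58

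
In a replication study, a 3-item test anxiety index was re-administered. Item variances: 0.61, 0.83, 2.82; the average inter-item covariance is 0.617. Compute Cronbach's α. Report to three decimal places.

α = 0.697

Σσᵢ² = 0.61 + 0.83 + 2.82 = 4.26
Sum of the 3 distinct covariances = 3 × 0.617 = 1.851
σ²_T = Σσᵢ² + 2·Σcov = 4.26 + 2 × 1.851 = 7.962
α = (3/2)·(1 − 4.26/7.962) = 0.697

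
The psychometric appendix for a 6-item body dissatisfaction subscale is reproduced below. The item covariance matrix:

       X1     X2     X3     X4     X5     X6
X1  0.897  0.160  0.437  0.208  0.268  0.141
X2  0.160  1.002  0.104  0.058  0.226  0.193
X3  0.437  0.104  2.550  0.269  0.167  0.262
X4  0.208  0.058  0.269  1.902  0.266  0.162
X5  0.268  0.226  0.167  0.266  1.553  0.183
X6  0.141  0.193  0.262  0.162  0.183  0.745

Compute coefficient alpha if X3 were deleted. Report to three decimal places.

Remaining items: X1, X2, X4, X5, X6 (k = 5).
Σσ²ᵢ = 0.897 + 1.002 + 1.902 + 1.553 + 0.745 = 6.099
σ²_T = 6.099 + 2 × 1.865 = 9.829
α (item deleted) = (5/4)·(1 − 6.099/9.829) = 0.474

α = 0.474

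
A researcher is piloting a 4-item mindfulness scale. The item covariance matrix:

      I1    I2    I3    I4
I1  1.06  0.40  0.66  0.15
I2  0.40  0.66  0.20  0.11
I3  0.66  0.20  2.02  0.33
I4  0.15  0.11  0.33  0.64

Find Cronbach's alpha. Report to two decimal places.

Cronbach's alpha = 0.61

ΣVar(i) = 1.06 + 0.66 + 2.02 + 0.64 = 4.38
Σ_{i<j} σ_ij = 1.85
σ²_T = 4.38 + 2 × 1.85 = 8.08
α = (k/(k−1))·(1 − ΣVar(i)/σ²_T) = (4/3)·(1 − 4.38/8.08) = 0.61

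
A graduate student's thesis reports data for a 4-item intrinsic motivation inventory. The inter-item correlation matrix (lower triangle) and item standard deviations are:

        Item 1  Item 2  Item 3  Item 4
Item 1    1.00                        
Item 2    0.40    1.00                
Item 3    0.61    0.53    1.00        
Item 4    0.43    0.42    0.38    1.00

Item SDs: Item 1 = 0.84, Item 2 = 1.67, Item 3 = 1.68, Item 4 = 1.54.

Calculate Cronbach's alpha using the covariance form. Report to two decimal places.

Σσ²ᵢ = 0.84² + 1.67² + 1.68² + 1.54² = 8.6885
Covariances σ_ij = r_ij · s_i · s_j:
  σ(Item 1,Item 2) = 0.40 × 0.84 × 1.67 = 0.5611
  σ(Item 1,Item 3) = 0.61 × 0.84 × 1.68 = 0.8608
  σ(Item 1,Item 4) = 0.43 × 0.84 × 1.54 = 0.5562
  σ(Item 2,Item 3) = 0.53 × 1.67 × 1.68 = 1.4870
  σ(Item 2,Item 4) = 0.42 × 1.67 × 1.54 = 1.0802
  σ(Item 3,Item 4) = 0.38 × 1.68 × 1.54 = 0.9831
σ²_T = Σσ²ᵢ + 2·Σσ_ij = 8.6885 + 2 × 5.5284 = 19.7453
α = (4/3)·(1 − 8.6885/19.7453) = 0.75

Cronbach's alpha = 0.75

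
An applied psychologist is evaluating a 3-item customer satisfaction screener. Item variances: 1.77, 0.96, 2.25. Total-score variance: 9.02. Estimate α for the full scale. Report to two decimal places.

α = 0.67

ΣVar(i) = 1.77 + 0.96 + 2.25 = 4.98
α = (k/(k−1))·(1 − ΣVar(i)/σ²_total) = (3/2)·(1 − 4.98/9.02) = 0.67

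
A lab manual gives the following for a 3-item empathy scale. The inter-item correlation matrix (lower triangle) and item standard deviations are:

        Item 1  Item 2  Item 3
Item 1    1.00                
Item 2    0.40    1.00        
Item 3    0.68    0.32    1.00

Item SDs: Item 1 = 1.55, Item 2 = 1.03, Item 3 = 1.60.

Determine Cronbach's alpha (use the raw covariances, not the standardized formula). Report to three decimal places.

Cronbach's alpha = 0.730

Σσ²ᵢ = 1.55² + 1.03² + 1.60² = 6.0234
Covariances σ_ij = r_ij · s_i · s_j:
  σ(Item 1,Item 2) = 0.40 × 1.55 × 1.03 = 0.6386
  σ(Item 1,Item 3) = 0.68 × 1.55 × 1.60 = 1.6864
  σ(Item 2,Item 3) = 0.32 × 1.03 × 1.60 = 0.5274
σ²_T = Σσ²ᵢ + 2·Σσ_ij = 6.0234 + 2 × 2.8524 = 11.7282
α = (3/2)·(1 − 6.0234/11.7282) = 0.730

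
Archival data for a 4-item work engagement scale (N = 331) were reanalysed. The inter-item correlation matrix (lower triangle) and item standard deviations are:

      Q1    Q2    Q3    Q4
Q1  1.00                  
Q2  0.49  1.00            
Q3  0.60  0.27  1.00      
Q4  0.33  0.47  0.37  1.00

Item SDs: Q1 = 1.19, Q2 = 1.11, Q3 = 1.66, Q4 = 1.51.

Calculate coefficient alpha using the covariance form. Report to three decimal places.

α = 0.729

Σσ²ᵢ = 1.19² + 1.11² + 1.66² + 1.51² = 7.6839
Covariances σ_ij = r_ij · s_i · s_j:
  σ(Q1,Q2) = 0.49 × 1.19 × 1.11 = 0.6472
  σ(Q1,Q3) = 0.60 × 1.19 × 1.66 = 1.1852
  σ(Q1,Q4) = 0.33 × 1.19 × 1.51 = 0.5930
  σ(Q2,Q3) = 0.27 × 1.11 × 1.66 = 0.4975
  σ(Q2,Q4) = 0.47 × 1.11 × 1.51 = 0.7878
  σ(Q3,Q4) = 0.37 × 1.66 × 1.51 = 0.9274
σ²_T = Σσ²ᵢ + 2·Σσ_ij = 7.6839 + 2 × 4.6381 = 16.9601
α = (4/3)·(1 − 7.6839/16.9601) = 0.729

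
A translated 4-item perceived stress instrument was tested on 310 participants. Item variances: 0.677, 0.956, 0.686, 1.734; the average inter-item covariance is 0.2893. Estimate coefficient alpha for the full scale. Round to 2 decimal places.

coefficient alpha = 0.62

ΣVar(i) = 0.677 + 0.956 + 0.686 + 1.734 = 4.053
Sum of the 6 distinct covariances = 6 × 0.2893 = 1.7358
total variance = ΣVar(i) + 2·Σcov = 4.053 + 2 × 1.7358 = 7.5246
α = (4/3)·(1 − 4.053/7.5246) = 0.62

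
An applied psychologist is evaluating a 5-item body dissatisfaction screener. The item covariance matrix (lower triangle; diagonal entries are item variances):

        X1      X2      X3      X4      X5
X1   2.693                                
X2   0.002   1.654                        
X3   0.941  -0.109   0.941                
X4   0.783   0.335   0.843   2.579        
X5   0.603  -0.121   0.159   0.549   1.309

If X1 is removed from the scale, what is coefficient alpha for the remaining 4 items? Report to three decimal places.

Remaining items: X2, X3, X4, X5 (k = 4).
ΣVar(i) = 1.654 + 0.941 + 2.579 + 1.309 = 6.483
σ²_T = 6.483 + 2 × 1.656 = 9.795
α (item deleted) = (4/3)·(1 − 6.483/9.795) = 0.451

α = 0.451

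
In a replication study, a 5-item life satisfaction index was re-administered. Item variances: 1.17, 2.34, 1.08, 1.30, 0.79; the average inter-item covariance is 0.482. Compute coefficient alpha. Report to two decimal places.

α = 0.74

Σσ²ᵢ = 1.17 + 2.34 + 1.08 + 1.30 + 0.79 = 6.68
Sum of the 10 distinct covariances = 10 × 0.482 = 4.820
σ²_total = Σσ²ᵢ + 2·Σcov = 6.68 + 2 × 4.820 = 16.320
α = (5/4)·(1 − 6.68/16.320) = 0.74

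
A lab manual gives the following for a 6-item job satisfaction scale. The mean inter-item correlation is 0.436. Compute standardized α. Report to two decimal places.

standardized α = 0.82

Standardized α = k·r̄ / (1 + (k−1)·r̄) = 6 × 0.436 / (1 + 5 × 0.436)
  = 2.6160 / 3.1800 = 0.82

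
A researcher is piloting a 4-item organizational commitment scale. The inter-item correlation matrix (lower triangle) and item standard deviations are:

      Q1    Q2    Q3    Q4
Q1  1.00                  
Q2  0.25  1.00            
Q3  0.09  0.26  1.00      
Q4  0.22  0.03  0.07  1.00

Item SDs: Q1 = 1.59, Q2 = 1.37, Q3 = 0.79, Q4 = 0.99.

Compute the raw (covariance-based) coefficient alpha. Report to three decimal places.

Σσ²ᵢ = 1.59² + 1.37² + 0.79² + 0.99² = 6.0092
Covariances σ_ij = r_ij · s_i · s_j:
  σ(Q1,Q2) = 0.25 × 1.59 × 1.37 = 0.5446
  σ(Q1,Q3) = 0.09 × 1.59 × 0.79 = 0.1130
  σ(Q1,Q4) = 0.22 × 1.59 × 0.99 = 0.3463
  σ(Q2,Q3) = 0.26 × 1.37 × 0.79 = 0.2814
  σ(Q2,Q4) = 0.03 × 1.37 × 0.99 = 0.0407
  σ(Q3,Q4) = 0.07 × 0.79 × 0.99 = 0.0547
σ²_T = Σσ²ᵢ + 2·Σσ_ij = 6.0092 + 2 × 1.3807 = 8.7706
α = (4/3)·(1 − 6.0092/8.7706) = 0.420

α = 0.420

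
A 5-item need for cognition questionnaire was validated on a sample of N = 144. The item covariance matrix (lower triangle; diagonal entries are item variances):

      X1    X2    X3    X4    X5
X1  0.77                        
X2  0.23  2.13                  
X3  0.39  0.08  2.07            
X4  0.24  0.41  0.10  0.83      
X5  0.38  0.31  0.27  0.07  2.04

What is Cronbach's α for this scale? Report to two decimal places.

Σσ²ᵢ = 0.77 + 2.13 + 2.07 + 0.83 + 2.04 = 7.84
Sum of the distinct covariances = 2.48
σ²_total = 7.84 + 2 × 2.48 = 12.80
α = (k/(k−1))·(1 − Σσ²ᵢ/σ²_total) = (5/4)·(1 − 7.84/12.80) = 0.48

α = 0.48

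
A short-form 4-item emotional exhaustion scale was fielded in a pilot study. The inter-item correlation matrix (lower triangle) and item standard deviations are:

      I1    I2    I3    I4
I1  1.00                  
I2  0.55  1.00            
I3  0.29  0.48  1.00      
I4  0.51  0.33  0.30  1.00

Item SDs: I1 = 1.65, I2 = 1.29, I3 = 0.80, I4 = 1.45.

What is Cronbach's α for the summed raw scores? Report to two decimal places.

Σσ²ᵢ = 1.65² + 1.29² + 0.80² + 1.45² = 7.1291
Covariances σ_ij = r_ij · s_i · s_j:
  σ(I1,I2) = 0.55 × 1.65 × 1.29 = 1.1707
  σ(I1,I3) = 0.29 × 1.65 × 0.80 = 0.3828
  σ(I1,I4) = 0.51 × 1.65 × 1.45 = 1.2202
  σ(I2,I3) = 0.48 × 1.29 × 0.80 = 0.4954
  σ(I2,I4) = 0.33 × 1.29 × 1.45 = 0.6173
  σ(I3,I4) = 0.30 × 0.80 × 1.45 = 0.3480
σ²_T = Σσ²ᵢ + 2·Σσ_ij = 7.1291 + 2 × 4.2344 = 15.5979
α = (4/3)·(1 − 7.1291/15.5979) = 0.72

Cronbach's α = 0.72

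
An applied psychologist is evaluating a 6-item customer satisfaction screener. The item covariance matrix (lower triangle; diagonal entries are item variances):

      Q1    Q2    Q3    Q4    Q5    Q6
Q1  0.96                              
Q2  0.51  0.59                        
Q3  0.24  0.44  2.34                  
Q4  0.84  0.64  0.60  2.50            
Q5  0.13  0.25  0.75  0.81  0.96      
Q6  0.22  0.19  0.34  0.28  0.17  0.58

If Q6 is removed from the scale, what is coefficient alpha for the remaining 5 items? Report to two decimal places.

α = 0.73

Remaining items: Q1, Q2, Q3, Q4, Q5 (k = 5).
ΣVar(i) = 0.96 + 0.59 + 2.34 + 2.50 + 0.96 = 7.35
σ²_T = 7.35 + 2 × 5.21 = 17.77
α (item deleted) = (5/4)·(1 − 7.35/17.77) = 0.73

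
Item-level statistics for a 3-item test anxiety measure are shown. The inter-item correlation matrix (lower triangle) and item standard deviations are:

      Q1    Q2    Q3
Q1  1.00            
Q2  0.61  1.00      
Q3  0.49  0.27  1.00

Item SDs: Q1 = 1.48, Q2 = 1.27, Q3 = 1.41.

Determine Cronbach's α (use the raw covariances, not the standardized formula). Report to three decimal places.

Σσ²ᵢ = 1.48² + 1.27² + 1.41² = 5.7914
Covariances σ_ij = r_ij · s_i · s_j:
  σ(Q1,Q2) = 0.61 × 1.48 × 1.27 = 1.1466
  σ(Q1,Q3) = 0.49 × 1.48 × 1.41 = 1.0225
  σ(Q2,Q3) = 0.27 × 1.27 × 1.41 = 0.4835
σ²_T = Σσ²ᵢ + 2·Σσ_ij = 5.7914 + 2 × 2.6526 = 11.0966
α = (3/2)·(1 − 5.7914/11.0966) = 0.717

Cronbach's α = 0.717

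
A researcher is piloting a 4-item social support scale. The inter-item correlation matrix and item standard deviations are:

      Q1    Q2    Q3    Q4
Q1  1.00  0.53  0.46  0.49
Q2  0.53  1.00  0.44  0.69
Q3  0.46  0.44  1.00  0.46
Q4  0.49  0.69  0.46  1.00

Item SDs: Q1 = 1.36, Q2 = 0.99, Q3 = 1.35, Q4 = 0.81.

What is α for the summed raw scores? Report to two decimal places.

Σσ²ᵢ = 1.36² + 0.99² + 1.35² + 0.81² = 5.3083
Covariances σ_ij = r_ij · s_i · s_j:
  σ(Q1,Q2) = 0.53 × 1.36 × 0.99 = 0.7136
  σ(Q1,Q3) = 0.46 × 1.36 × 1.35 = 0.8446
  σ(Q1,Q4) = 0.49 × 1.36 × 0.81 = 0.5398
  σ(Q2,Q3) = 0.44 × 0.99 × 1.35 = 0.5881
  σ(Q2,Q4) = 0.69 × 0.99 × 0.81 = 0.5533
  σ(Q3,Q4) = 0.46 × 1.35 × 0.81 = 0.5030
σ²_T = Σσ²ᵢ + 2·Σσ_ij = 5.3083 + 2 × 3.7424 = 12.7931
α = (4/3)·(1 − 5.3083/12.7931) = 0.78

α = 0.78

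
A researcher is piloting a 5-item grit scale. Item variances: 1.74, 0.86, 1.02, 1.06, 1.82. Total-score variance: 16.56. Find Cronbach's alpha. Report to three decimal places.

ΣVar(i) = 1.74 + 0.86 + 1.02 + 1.06 + 1.82 = 6.50
α = (k/(k−1))·(1 − ΣVar(i)/Var(T)) = (5/4)·(1 − 6.50/16.56) = 0.759

Cronbach's alpha = 0.759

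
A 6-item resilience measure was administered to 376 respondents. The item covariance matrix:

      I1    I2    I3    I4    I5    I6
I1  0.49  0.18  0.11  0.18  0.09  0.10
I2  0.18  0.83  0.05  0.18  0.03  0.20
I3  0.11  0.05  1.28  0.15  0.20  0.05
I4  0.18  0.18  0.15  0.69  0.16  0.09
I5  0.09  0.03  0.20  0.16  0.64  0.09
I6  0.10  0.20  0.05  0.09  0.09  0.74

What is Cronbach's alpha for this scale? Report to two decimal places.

Cronbach's alpha = 0.53

sum of item variances = 0.49 + 0.83 + 1.28 + 0.69 + 0.64 + 0.74 = 4.67
Σ_{i<j} σ_ij = 1.86
σ²_total = 4.67 + 2 × 1.86 = 8.39
α = (k/(k−1))·(1 − sum of item variances/σ²_total) = (6/5)·(1 − 4.67/8.39) = 0.53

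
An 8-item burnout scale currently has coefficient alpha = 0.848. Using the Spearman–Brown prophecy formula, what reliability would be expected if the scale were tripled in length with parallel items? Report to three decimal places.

Length factor m = 3
α' = m·α / (1 + (m−1)·α)
   = 3 × 0.848 / (1 + (3 − 1) × 0.848)
   = 2.5440 / 2.6960 = 0.944

predicted reliability = 0.944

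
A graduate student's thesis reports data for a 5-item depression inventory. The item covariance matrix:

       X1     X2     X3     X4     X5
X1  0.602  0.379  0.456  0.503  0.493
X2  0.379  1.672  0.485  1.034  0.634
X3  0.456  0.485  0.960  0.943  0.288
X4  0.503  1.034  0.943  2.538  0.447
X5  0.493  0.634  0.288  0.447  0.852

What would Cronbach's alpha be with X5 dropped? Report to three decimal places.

α = 0.758

Remaining items: X1, X2, X3, X4 (k = 4).
sum of item variances = 0.602 + 1.672 + 0.960 + 2.538 = 5.772
σ²_total = 5.772 + 2 × 3.800 = 13.372
α (item deleted) = (4/3)·(1 − 5.772/13.372) = 0.758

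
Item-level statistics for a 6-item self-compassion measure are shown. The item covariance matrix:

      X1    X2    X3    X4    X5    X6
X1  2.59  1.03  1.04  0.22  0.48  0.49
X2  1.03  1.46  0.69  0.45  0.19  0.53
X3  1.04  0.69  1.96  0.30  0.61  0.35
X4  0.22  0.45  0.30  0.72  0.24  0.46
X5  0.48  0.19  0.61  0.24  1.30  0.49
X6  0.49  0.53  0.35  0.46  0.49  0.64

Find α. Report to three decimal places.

Σσ²ᵢ = 2.59 + 1.46 + 1.96 + 0.72 + 1.30 + 0.64 = 8.67
Σ_{i<j} σ_ij = 7.57
Var(T) = 8.67 + 2 × 7.57 = 23.81
α = (k/(k−1))·(1 − Σσ²ᵢ/Var(T)) = (6/5)·(1 − 8.67/23.81) = 0.763

α = 0.763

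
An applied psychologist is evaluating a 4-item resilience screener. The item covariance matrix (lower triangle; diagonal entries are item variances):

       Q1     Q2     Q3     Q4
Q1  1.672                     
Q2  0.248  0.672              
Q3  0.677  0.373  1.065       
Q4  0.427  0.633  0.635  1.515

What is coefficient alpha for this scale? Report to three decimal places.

ΣVar(i) = 1.672 + 0.672 + 1.065 + 1.515 = 4.924
Sum of the distinct covariances = 2.993
Var(T) = 4.924 + 2 × 2.993 = 10.910
α = (k/(k−1))·(1 − ΣVar(i)/Var(T)) = (4/3)·(1 − 4.924/10.910) = 0.732

α = 0.732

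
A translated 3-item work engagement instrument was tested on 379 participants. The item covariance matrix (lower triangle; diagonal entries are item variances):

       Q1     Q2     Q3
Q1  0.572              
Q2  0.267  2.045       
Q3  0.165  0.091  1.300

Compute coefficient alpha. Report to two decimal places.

ΣVar(i) = 0.572 + 2.045 + 1.300 = 3.917
Σ_{i<j} σ_ij = 0.523
σ²_T = 3.917 + 2 × 0.523 = 4.963
α = (k/(k−1))·(1 − ΣVar(i)/σ²_T) = (3/2)·(1 − 3.917/4.963) = 0.32

α = 0.32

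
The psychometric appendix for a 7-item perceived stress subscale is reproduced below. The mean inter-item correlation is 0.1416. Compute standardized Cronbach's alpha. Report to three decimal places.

Standardized α = k·r̄ / (1 + (k−1)·r̄) = 7 × 0.1416 / (1 + 6 × 0.1416)
  = 0.9912 / 1.8496 = 0.536

α = 0.536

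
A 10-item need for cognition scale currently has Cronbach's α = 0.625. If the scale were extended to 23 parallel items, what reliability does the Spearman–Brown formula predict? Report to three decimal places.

predicted reliability = 0.793

Length factor m = 23/10 = 2.3000
α' = m·α / (1 + (m−1)·α)
   = 23/10 × 0.625 / (1 + (23/10 − 1) × 0.625)
   = 1.4375 / 1.8125 = 0.793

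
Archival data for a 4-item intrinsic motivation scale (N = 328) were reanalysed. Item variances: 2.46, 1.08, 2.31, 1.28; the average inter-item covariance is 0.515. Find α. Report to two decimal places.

Σσ²ᵢ = 2.46 + 1.08 + 2.31 + 1.28 = 7.13
Sum of the 6 distinct covariances = 6 × 0.515 = 3.090
total variance = Σσ²ᵢ + 2·Σcov = 7.13 + 2 × 3.090 = 13.310
α = (4/3)·(1 − 7.13/13.310) = 0.62

α = 0.62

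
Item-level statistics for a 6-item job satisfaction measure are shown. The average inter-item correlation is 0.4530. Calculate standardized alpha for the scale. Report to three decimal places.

α = 0.832

Standardized α = k·r̄ / (1 + (k−1)·r̄) = 6 × 0.4530 / (1 + 5 × 0.4530)
  = 2.7180 / 3.2650 = 0.832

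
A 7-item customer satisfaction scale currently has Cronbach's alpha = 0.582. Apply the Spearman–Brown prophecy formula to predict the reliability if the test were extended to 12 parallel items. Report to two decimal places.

Length factor m = 12/7 = 1.7143
α' = m·α / (1 + (m−1)·α)
   = 12/7 × 0.582 / (1 + (12/7 − 1) × 0.582)
   = 0.9977 / 1.4157 = 0.70

predicted reliability = 0.70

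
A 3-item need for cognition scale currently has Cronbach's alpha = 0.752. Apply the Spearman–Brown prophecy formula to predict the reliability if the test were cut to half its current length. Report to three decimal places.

Length factor m = 1/2
α' = m·α / (1 − (1−m)·α)
   = 1/2 × 0.752 / (1 − (1 − 1/2) × 0.752)
   = 0.3760 / 0.6240 = 0.603

predicted reliability = 0.603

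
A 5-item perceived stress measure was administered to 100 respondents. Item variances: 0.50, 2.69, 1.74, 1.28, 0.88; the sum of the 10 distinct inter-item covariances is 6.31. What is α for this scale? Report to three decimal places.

α = 0.800

Σσ²ᵢ = 0.50 + 2.69 + 1.74 + 1.28 + 0.88 = 7.09
Sum of distinct covariances = 6.31
Var(T) = Σσ²ᵢ + 2·Σcov = 7.09 + 2 × 6.31 = 19.71
α = (5/4)·(1 − 7.09/19.71) = 0.800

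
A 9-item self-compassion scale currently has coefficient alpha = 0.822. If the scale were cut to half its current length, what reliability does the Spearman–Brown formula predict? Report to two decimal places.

predicted reliability = 0.70

Length factor m = 1/2
α' = m·α / (1 − (1−m)·α)
   = 1/2 × 0.822 / (1 − (1 − 1/2) × 0.822)
   = 0.4110 / 0.5890 = 0.70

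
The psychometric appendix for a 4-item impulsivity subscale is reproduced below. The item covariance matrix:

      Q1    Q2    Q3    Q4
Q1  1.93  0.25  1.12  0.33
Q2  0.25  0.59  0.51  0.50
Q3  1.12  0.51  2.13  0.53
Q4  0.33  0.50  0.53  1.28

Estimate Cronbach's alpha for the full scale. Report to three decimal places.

Cronbach's alpha = 0.696

Σσᵢ² = 1.93 + 0.59 + 2.13 + 1.28 = 5.93
Σ_{i<j} σ_ij = 3.24
Var(T) = 5.93 + 2 × 3.24 = 12.41
α = (k/(k−1))·(1 − Σσᵢ²/Var(T)) = (4/3)·(1 − 5.93/12.41) = 0.696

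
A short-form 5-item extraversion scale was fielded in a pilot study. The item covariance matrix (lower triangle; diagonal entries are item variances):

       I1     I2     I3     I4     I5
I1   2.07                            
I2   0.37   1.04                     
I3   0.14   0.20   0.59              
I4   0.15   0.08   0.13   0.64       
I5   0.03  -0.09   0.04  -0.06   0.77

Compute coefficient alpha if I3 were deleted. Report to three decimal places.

α = 0.234

Remaining items: I1, I2, I4, I5 (k = 4).
sum of item variances = 2.07 + 1.04 + 0.64 + 0.77 = 4.52
σ²_total = 4.52 + 2 × 0.48 = 5.48
α (item deleted) = (4/3)·(1 − 4.52/5.48) = 0.234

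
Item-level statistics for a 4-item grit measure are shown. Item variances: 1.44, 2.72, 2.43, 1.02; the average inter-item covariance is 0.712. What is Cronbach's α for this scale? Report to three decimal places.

Cronbach's α = 0.705

sum of item variances = 1.44 + 2.72 + 2.43 + 1.02 = 7.61
Sum of the 6 distinct covariances = 6 × 0.712 = 4.272
σ²_total = sum of item variances + 2·Σcov = 7.61 + 2 × 4.272 = 16.154
α = (4/3)·(1 − 7.61/16.154) = 0.705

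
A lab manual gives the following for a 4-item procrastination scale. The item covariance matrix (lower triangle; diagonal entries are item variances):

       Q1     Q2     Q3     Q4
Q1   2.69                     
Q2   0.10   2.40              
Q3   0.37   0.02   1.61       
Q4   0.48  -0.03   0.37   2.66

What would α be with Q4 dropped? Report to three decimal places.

α = 0.191

Remaining items: Q1, Q2, Q3 (k = 3).
Σσ²ᵢ = 2.69 + 2.40 + 1.61 = 6.70
σ²_T = 6.70 + 2 × 0.49 = 7.68
α (item deleted) = (3/2)·(1 − 6.70/7.68) = 0.191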